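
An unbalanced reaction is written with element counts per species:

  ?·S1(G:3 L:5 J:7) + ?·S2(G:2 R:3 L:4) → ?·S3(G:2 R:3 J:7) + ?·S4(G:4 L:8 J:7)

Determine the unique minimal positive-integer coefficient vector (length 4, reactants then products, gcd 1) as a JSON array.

G: 4·3+1·2 = 14 | 1·2+3·4 = 14
R: 4·0+1·3 = 3 | 1·3+3·0 = 3
L: 4·5+1·4 = 24 | 1·0+3·8 = 24
J: 4·7+1·0 = 28 | 1·7+3·7 = 28
gcd(4,1,1,3) = 1

Coefficients: [4, 1, 1, 3]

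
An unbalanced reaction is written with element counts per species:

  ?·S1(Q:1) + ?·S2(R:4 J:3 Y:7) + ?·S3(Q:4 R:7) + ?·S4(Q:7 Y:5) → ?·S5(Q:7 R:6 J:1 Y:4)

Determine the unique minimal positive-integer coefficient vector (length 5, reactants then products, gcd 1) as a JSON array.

Q: 6·1+1·0+2·4+1·7 = 21 | 3·7 = 21
R: 6·0+1·4+2·7+1·0 = 18 | 3·6 = 18
J: 6·0+1·3+2·0+1·0 = 3 | 3·1 = 3
Y: 6·0+1·7+2·0+1·5 = 12 | 3·4 = 12
gcd(6,1,2,1,3) = 1

Coefficients: [6, 1, 2, 1, 3]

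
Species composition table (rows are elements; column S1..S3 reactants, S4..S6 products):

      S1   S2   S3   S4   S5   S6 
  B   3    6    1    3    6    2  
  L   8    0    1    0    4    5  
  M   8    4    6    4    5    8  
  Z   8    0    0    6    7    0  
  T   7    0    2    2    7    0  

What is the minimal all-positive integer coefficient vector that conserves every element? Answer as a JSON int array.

B: 6·3+5·6+1·1 = 49 | 1·3+6·6+5·2 = 49
L: 6·8+5·0+1·1 = 49 | 1·0+6·4+5·5 = 49
M: 6·8+5·4+1·6 = 74 | 1·4+6·5+5·8 = 74
Z: 6·8+5·0+1·0 = 48 | 1·6+6·7+5·0 = 48
T: 6·7+5·0+1·2 = 44 | 1·2+6·7+5·0 = 44
gcd(6,5,1,1,6,5) = 1

Coefficients: [6, 5, 1, 1, 6, 5]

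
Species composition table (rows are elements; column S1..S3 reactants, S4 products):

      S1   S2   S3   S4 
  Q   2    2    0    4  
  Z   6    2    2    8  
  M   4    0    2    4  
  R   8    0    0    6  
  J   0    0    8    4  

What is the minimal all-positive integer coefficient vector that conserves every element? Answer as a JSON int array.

Coefficients: [3, 5, 2, 4]

Q: 3·2+5·2+2·0 = 16 | 4·4 = 16
Z: 3·6+5·2+2·2 = 32 | 4·8 = 32
M: 3·4+5·0+2·2 = 16 | 4·4 = 16
R: 3·8+5·0+2·0 = 24 | 4·6 = 24
J: 3·0+5·0+2·8 = 16 | 4·4 = 16
gcd(3,5,2,4) = 1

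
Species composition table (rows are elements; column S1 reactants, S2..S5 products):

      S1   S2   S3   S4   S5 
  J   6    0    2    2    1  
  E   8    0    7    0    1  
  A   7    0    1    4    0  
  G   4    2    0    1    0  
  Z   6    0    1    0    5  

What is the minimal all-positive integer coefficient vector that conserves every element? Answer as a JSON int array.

Coefficients: [4, 5, 4, 6, 4]

J: 4·6 = 24 | 5·0+4·2+6·2+4·1 = 24
E: 4·8 = 32 | 5·0+4·7+6·0+4·1 = 32
A: 4·7 = 28 | 5·0+4·1+6·4+4·0 = 28
G: 4·4 = 16 | 5·2+4·0+6·1+4·0 = 16
Z: 4·6 = 24 | 5·0+4·1+6·0+4·5 = 24
gcd(4,5,4,6,4) = 1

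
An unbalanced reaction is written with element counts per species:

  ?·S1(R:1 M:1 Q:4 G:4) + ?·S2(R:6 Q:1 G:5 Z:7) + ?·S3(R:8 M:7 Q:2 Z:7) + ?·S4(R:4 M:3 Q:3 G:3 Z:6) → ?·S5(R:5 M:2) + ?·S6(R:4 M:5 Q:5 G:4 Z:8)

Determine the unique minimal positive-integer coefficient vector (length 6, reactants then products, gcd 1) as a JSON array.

R: 4·1+1·6+5·8+1·4 = 54 | 6·5+6·4 = 54
M: 4·1+1·0+5·7+1·3 = 42 | 6·2+6·5 = 42
Q: 4·4+1·1+5·2+1·3 = 30 | 6·0+6·5 = 30
G: 4·4+1·5+5·0+1·3 = 24 | 6·0+6·4 = 24
Z: 4·0+1·7+5·7+1·6 = 48 | 6·0+6·8 = 48
gcd(4,1,5,1,6,6) = 1

Coefficients: [4, 1, 5, 1, 6, 6]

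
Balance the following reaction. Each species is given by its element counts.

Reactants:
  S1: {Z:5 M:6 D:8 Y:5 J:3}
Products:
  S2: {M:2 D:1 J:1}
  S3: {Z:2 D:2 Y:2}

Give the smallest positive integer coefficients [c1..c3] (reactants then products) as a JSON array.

Coefficients: [2, 6, 5]

Z: 2·5 = 10 | 6·0+5·2 = 10
M: 2·6 = 12 | 6·2+5·0 = 12
D: 2·8 = 16 | 6·1+5·2 = 16
Y: 2·5 = 10 | 6·0+5·2 = 10
J: 2·3 = 6 | 6·1+5·0 = 6
gcd(2,6,5) = 1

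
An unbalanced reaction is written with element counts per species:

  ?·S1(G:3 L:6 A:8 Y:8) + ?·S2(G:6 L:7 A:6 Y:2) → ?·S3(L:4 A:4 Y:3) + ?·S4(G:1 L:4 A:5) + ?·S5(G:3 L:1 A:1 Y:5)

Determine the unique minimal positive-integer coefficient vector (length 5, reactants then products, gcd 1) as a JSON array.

Coefficients: [2, 1, 1, 3, 3]

G: 2·3+1·6 = 12 | 1·0+3·1+3·3 = 12
L: 2·6+1·7 = 19 | 1·4+3·4+3·1 = 19
A: 2·8+1·6 = 22 | 1·4+3·5+3·1 = 22
Y: 2·8+1·2 = 18 | 1·3+3·0+3·5 = 18
gcd(2,1,1,3,3) = 1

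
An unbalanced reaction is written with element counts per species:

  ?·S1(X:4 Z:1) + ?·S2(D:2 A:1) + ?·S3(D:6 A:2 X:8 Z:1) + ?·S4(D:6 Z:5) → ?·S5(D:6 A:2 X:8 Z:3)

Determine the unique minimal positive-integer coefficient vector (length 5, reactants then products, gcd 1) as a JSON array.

Coefficients: [6, 6, 1, 1, 4]

D: 6·0+6·2+1·6+1·6 = 24 | 4·6 = 24
A: 6·0+6·1+1·2+1·0 = 8 | 4·2 = 8
X: 6·4+6·0+1·8+1·0 = 32 | 4·8 = 32
Z: 6·1+6·0+1·1+1·5 = 12 | 4·3 = 12
gcd(6,6,1,1,4) = 1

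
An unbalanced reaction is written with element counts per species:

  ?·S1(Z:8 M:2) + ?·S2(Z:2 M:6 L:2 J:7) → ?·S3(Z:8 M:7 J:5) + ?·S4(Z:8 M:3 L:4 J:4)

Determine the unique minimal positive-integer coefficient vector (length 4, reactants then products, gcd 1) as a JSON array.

Z: 5·8+4·2 = 48 | 4·8+2·8 = 48
M: 5·2+4·6 = 34 | 4·7+2·3 = 34
L: 5·0+4·2 = 8 | 4·0+2·4 = 8
J: 5·0+4·7 = 28 | 4·5+2·4 = 28
gcd(5,4,4,2) = 1

Coefficients: [5, 4, 4, 2]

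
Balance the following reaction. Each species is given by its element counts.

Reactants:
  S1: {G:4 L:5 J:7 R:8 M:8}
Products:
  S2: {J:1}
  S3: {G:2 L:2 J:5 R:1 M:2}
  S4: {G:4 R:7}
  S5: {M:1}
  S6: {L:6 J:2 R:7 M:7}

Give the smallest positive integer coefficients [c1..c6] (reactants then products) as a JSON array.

G: 2·4 = 8 | 2·0+2·2+1·4+5·0+1·0 = 8
L: 2·5 = 10 | 2·0+2·2+1·0+5·0+1·6 = 10
J: 2·7 = 14 | 2·1+2·5+1·0+5·0+1·2 = 14
R: 2·8 = 16 | 2·0+2·1+1·7+5·0+1·7 = 16
M: 2·8 = 16 | 2·0+2·2+1·0+5·1+1·7 = 16
gcd(2,2,2,1,5,1) = 1

Coefficients: [2, 2, 2, 1, 5, 1]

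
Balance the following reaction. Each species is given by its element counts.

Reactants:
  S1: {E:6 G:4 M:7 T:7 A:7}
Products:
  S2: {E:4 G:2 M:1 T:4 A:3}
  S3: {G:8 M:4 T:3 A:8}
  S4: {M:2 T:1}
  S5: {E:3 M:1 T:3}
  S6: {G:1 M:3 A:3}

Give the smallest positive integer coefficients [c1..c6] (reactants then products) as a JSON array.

E: 5·6 = 30 | 3·4+1·0+2·0+6·3+6·0 = 30
G: 5·4 = 20 | 3·2+1·8+2·0+6·0+6·1 = 20
M: 5·7 = 35 | 3·1+1·4+2·2+6·1+6·3 = 35
T: 5·7 = 35 | 3·4+1·3+2·1+6·3+6·0 = 35
A: 5·7 = 35 | 3·3+1·8+2·0+6·0+6·3 = 35
gcd(5,3,1,2,6,6) = 1

Coefficients: [5, 3, 1, 2, 6, 6]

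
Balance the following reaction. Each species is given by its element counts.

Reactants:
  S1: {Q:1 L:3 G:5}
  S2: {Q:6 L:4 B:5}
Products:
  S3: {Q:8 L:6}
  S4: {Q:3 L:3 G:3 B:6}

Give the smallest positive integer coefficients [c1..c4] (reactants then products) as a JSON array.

Coefficients: [3, 6, 3, 5]

Q: 3·1+6·6 = 39 | 3·8+5·3 = 39
L: 3·3+6·4 = 33 | 3·6+5·3 = 33
G: 3·5+6·0 = 15 | 3·0+5·3 = 15
B: 3·0+6·5 = 30 | 3·0+5·6 = 30
gcd(3,6,3,5) = 1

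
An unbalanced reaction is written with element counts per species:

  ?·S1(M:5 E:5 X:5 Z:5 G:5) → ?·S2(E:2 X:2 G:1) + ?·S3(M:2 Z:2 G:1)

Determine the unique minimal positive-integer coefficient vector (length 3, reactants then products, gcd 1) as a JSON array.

M: 2·5 = 10 | 5·0+5·2 = 10
E: 2·5 = 10 | 5·2+5·0 = 10
X: 2·5 = 10 | 5·2+5·0 = 10
Z: 2·5 = 10 | 5·0+5·2 = 10
G: 2·5 = 10 | 5·1+5·1 = 10
gcd(2,5,5) = 1

Coefficients: [2, 5, 5]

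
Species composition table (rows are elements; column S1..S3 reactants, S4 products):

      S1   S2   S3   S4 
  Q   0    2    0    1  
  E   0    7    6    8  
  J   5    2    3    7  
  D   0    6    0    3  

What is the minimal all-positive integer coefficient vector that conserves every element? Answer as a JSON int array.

Q: 3·0+2·2+3·0 = 4 | 4·1 = 4
E: 3·0+2·7+3·6 = 32 | 4·8 = 32
J: 3·5+2·2+3·3 = 28 | 4·7 = 28
D: 3·0+2·6+3·0 = 12 | 4·3 = 12
gcd(3,2,3,4) = 1

Coefficients: [3, 2, 3, 4]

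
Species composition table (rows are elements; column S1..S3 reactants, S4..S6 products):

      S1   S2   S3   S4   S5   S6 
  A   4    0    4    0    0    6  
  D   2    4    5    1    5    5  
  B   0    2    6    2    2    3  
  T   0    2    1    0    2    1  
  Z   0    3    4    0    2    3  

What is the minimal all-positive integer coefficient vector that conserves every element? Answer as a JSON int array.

Coefficients: [4, 2, 2, 1, 1, 4]

A: 4·4+2·0+2·4 = 24 | 1·0+1·0+4·6 = 24
D: 4·2+2·4+2·5 = 26 | 1·1+1·5+4·5 = 26
B: 4·0+2·2+2·6 = 16 | 1·2+1·2+4·3 = 16
T: 4·0+2·2+2·1 = 6 | 1·0+1·2+4·1 = 6
Z: 4·0+2·3+2·4 = 14 | 1·0+1·2+4·3 = 14
gcd(4,2,2,1,1,4) = 1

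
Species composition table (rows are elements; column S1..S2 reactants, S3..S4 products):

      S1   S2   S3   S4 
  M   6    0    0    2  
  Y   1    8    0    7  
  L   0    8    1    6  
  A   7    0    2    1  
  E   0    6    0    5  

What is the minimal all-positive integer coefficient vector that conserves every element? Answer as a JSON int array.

Coefficients: [2, 5, 4, 6]

M: 2·6+5·0 = 12 | 4·0+6·2 = 12
Y: 2·1+5·8 = 42 | 4·0+6·7 = 42
L: 2·0+5·8 = 40 | 4·1+6·6 = 40
A: 2·7+5·0 = 14 | 4·2+6·1 = 14
E: 2·0+5·6 = 30 | 4·0+6·5 = 30
gcd(2,5,4,6) = 1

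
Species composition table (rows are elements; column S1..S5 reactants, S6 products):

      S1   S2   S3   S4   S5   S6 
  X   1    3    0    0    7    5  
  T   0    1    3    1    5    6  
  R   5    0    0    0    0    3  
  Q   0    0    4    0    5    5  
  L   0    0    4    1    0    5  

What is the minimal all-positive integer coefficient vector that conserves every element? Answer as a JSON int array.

X: 3·1+5·3+5·0+5·0+1·7 = 25 | 5·5 = 25
T: 3·0+5·1+5·3+5·1+1·5 = 30 | 5·6 = 30
R: 3·5+5·0+5·0+5·0+1·0 = 15 | 5·3 = 15
Q: 3·0+5·0+5·4+5·0+1·5 = 25 | 5·5 = 25
L: 3·0+5·0+5·4+5·1+1·0 = 25 | 5·5 = 25
gcd(3,5,5,5,1,5) = 1

Coefficients: [3, 5, 5, 5, 1, 5]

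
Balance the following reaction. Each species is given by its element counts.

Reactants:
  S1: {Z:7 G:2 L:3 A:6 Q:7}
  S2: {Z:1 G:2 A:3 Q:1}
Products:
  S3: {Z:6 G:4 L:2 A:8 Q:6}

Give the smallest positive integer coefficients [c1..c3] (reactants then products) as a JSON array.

Coefficients: [2, 4, 3]

Z: 2·7+4·1 = 18 | 3·6 = 18
G: 2·2+4·2 = 12 | 3·4 = 12
L: 2·3+4·0 = 6 | 3·2 = 6
A: 2·6+4·3 = 24 | 3·8 = 24
Q: 2·7+4·1 = 18 | 3·6 = 18
gcd(2,4,3) = 1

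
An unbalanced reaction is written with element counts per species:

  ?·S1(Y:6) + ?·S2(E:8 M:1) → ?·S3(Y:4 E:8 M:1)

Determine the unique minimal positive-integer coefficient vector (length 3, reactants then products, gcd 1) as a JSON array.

Coefficients: [2, 3, 3]

Y: 2·6+3·0 = 12 | 3·4 = 12
E: 2·0+3·8 = 24 | 3·8 = 24
M: 2·0+3·1 = 3 | 3·1 = 3
gcd(2,3,3) = 1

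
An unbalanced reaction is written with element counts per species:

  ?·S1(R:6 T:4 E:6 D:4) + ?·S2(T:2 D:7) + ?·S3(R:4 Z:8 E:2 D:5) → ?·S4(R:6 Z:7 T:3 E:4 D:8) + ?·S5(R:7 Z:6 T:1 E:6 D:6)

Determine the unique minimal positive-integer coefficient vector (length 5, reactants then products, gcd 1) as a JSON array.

R: 3·6+1·0+5·4 = 38 | 4·6+2·7 = 38
Z: 3·0+1·0+5·8 = 40 | 4·7+2·6 = 40
T: 3·4+1·2+5·0 = 14 | 4·3+2·1 = 14
E: 3·6+1·0+5·2 = 28 | 4·4+2·6 = 28
D: 3·4+1·7+5·5 = 44 | 4·8+2·6 = 44
gcd(3,1,5,4,2) = 1

Coefficients: [3, 1, 5, 4, 2]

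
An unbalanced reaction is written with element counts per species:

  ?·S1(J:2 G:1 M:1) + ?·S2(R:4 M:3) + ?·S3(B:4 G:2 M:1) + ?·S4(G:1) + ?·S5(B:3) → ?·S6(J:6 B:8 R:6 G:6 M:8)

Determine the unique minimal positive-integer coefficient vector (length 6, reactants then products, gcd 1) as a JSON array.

J: 6·2+3·0+1·0+4·0+4·0 = 12 | 2·6 = 12
B: 6·0+3·0+1·4+4·0+4·3 = 16 | 2·8 = 16
R: 6·0+3·4+1·0+4·0+4·0 = 12 | 2·6 = 12
G: 6·1+3·0+1·2+4·1+4·0 = 12 | 2·6 = 12
M: 6·1+3·3+1·1+4·0+4·0 = 16 | 2·8 = 16
gcd(6,3,1,4,4,2) = 1

Coefficients: [6, 3, 1, 4, 4, 2]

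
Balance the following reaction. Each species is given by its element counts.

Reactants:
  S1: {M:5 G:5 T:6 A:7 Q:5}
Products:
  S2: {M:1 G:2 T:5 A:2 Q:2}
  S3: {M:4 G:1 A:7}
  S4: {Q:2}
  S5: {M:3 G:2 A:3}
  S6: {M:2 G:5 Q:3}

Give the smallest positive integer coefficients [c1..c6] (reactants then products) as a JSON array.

Coefficients: [5, 6, 2, 5, 3, 1]

M: 5·5 = 25 | 6·1+2·4+5·0+3·3+1·2 = 25
G: 5·5 = 25 | 6·2+2·1+5·0+3·2+1·5 = 25
T: 5·6 = 30 | 6·5+2·0+5·0+3·0+1·0 = 30
A: 5·7 = 35 | 6·2+2·7+5·0+3·3+1·0 = 35
Q: 5·5 = 25 | 6·2+2·0+5·2+3·0+1·3 = 25
gcd(5,6,2,5,3,1) = 1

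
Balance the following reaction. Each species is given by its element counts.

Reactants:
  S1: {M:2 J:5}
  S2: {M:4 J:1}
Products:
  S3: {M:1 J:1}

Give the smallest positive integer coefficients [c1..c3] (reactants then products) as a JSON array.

Coefficients: [1, 1, 6]

M: 1·2+1·4 = 6 | 6·1 = 6
J: 1·5+1·1 = 6 | 6·1 = 6
gcd(1,1,6) = 1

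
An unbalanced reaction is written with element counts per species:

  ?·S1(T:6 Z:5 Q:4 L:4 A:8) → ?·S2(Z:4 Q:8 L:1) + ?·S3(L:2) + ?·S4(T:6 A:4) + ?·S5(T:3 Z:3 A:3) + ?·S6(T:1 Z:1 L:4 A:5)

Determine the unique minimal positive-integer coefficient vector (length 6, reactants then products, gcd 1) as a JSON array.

Coefficients: [4, 2, 1, 2, 3, 3]

T: 4·6 = 24 | 2·0+1·0+2·6+3·3+3·1 = 24
Z: 4·5 = 20 | 2·4+1·0+2·0+3·3+3·1 = 20
Q: 4·4 = 16 | 2·8+1·0+2·0+3·0+3·0 = 16
L: 4·4 = 16 | 2·1+1·2+2·0+3·0+3·4 = 16
A: 4·8 = 32 | 2·0+1·0+2·4+3·3+3·5 = 32
gcd(4,2,1,2,3,3) = 1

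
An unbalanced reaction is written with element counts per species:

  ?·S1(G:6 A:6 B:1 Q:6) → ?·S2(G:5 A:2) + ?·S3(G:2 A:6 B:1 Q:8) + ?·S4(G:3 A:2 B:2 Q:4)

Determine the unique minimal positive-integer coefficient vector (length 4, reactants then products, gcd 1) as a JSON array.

G: 6·6 = 36 | 5·5+4·2+1·3 = 36
A: 6·6 = 36 | 5·2+4·6+1·2 = 36
B: 6·1 = 6 | 5·0+4·1+1·2 = 6
Q: 6·6 = 36 | 5·0+4·8+1·4 = 36
gcd(6,5,4,1) = 1

Coefficients: [6, 5, 4, 1]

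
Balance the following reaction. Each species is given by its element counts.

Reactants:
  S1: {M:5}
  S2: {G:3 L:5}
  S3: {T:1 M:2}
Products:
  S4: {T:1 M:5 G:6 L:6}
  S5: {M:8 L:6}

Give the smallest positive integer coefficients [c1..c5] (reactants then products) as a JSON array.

T: 5·0+6·0+3·1 = 3 | 3·1+2·0 = 3
M: 5·5+6·0+3·2 = 31 | 3·5+2·8 = 31
G: 5·0+6·3+3·0 = 18 | 3·6+2·0 = 18
L: 5·0+6·5+3·0 = 30 | 3·6+2·6 = 30
gcd(5,6,3,3,2) = 1

Coefficients: [5, 6, 3, 3, 2]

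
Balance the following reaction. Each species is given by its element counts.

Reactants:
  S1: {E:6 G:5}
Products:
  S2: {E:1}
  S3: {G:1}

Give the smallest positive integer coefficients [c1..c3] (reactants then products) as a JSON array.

E: 1·6 = 6 | 6·1+5·0 = 6
G: 1·5 = 5 | 6·0+5·1 = 5
gcd(1,6,5) = 1

Coefficients: [1, 6, 5]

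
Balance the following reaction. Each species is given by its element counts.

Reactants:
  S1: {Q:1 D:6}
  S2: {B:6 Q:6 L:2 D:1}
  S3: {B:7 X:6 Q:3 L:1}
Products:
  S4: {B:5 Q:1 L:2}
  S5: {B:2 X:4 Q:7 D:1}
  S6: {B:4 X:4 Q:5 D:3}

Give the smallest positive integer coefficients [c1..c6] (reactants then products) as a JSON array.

B: 2·0+4·6+4·7 = 52 | 6·5+1·2+5·4 = 52
X: 2·0+4·0+4·6 = 24 | 6·0+1·4+5·4 = 24
Q: 2·1+4·6+4·3 = 38 | 6·1+1·7+5·5 = 38
L: 2·0+4·2+4·1 = 12 | 6·2+1·0+5·0 = 12
D: 2·6+4·1+4·0 = 16 | 6·0+1·1+5·3 = 16
gcd(2,4,4,6,1,5) = 1

Coefficients: [2, 4, 4, 6, 1, 5]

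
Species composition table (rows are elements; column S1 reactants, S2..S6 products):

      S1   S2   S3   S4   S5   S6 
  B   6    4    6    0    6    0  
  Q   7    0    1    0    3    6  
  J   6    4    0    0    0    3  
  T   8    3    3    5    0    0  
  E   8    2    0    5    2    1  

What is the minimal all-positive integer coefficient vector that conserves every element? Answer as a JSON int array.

B: 4·6 = 24 | 3·4+1·6+4·0+1·6+4·0 = 24
Q: 4·7 = 28 | 3·0+1·1+4·0+1·3+4·6 = 28
J: 4·6 = 24 | 3·4+1·0+4·0+1·0+4·3 = 24
T: 4·8 = 32 | 3·3+1·3+4·5+1·0+4·0 = 32
E: 4·8 = 32 | 3·2+1·0+4·5+1·2+4·1 = 32
gcd(4,3,1,4,1,4) = 1

Coefficients: [4, 3, 1, 4, 1, 4]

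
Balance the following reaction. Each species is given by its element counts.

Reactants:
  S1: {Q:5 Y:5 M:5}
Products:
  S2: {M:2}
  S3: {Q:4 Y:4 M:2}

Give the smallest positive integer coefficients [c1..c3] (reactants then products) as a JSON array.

Coefficients: [4, 5, 5]

Q: 4·5 = 20 | 5·0+5·4 = 20
Y: 4·5 = 20 | 5·0+5·4 = 20
M: 4·5 = 20 | 5·2+5·2 = 20
gcd(4,5,5) = 1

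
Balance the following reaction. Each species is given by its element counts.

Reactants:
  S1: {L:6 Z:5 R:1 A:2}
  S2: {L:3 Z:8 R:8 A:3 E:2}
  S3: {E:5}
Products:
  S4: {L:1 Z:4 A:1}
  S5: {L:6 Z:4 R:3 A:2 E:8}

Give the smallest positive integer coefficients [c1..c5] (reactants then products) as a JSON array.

Coefficients: [4, 1, 6, 3, 4]

L: 4·6+1·3+6·0 = 27 | 3·1+4·6 = 27
Z: 4·5+1·8+6·0 = 28 | 3·4+4·4 = 28
R: 4·1+1·8+6·0 = 12 | 3·0+4·3 = 12
A: 4·2+1·3+6·0 = 11 | 3·1+4·2 = 11
E: 4·0+1·2+6·5 = 32 | 3·0+4·8 = 32
gcd(4,1,6,3,4) = 1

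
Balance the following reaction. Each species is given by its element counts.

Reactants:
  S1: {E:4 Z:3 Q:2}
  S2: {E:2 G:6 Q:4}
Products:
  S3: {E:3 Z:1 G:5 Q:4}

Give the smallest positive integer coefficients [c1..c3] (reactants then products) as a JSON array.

E: 2·4+5·2 = 18 | 6·3 = 18
Z: 2·3+5·0 = 6 | 6·1 = 6
G: 2·0+5·6 = 30 | 6·5 = 30
Q: 2·2+5·4 = 24 | 6·4 = 24
gcd(2,5,6) = 1

Coefficients: [2, 5, 6]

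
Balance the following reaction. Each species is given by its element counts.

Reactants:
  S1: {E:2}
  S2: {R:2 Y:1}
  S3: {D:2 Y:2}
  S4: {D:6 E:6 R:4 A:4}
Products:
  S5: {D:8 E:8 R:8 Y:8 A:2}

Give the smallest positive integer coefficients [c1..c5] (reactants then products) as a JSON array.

D: 5·0+6·0+5·2+1·6 = 16 | 2·8 = 16
E: 5·2+6·0+5·0+1·6 = 16 | 2·8 = 16
R: 5·0+6·2+5·0+1·4 = 16 | 2·8 = 16
Y: 5·0+6·1+5·2+1·0 = 16 | 2·8 = 16
A: 5·0+6·0+5·0+1·4 = 4 | 2·2 = 4
gcd(5,6,5,1,2) = 1

Coefficients: [5, 6, 5, 1, 2]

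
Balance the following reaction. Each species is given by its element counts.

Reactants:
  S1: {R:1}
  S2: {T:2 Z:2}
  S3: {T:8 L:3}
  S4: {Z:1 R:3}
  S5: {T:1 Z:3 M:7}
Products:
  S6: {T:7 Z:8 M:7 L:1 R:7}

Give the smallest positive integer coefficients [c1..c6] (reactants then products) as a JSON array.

Coefficients: [6, 5, 1, 5, 3, 3]

T: 6·0+5·2+1·8+5·0+3·1 = 21 | 3·7 = 21
Z: 6·0+5·2+1·0+5·1+3·3 = 24 | 3·8 = 24
M: 6·0+5·0+1·0+5·0+3·7 = 21 | 3·7 = 21
L: 6·0+5·0+1·3+5·0+3·0 = 3 | 3·1 = 3
R: 6·1+5·0+1·0+5·3+3·0 = 21 | 3·7 = 21
gcd(6,5,1,5,3,3) = 1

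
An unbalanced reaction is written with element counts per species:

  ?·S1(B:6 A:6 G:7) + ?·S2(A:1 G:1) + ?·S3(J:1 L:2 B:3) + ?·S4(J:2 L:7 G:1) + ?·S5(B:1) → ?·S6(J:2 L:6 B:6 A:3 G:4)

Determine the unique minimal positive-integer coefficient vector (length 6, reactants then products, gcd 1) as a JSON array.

Coefficients: [1, 3, 2, 2, 6, 3]

J: 1·0+3·0+2·1+2·2+6·0 = 6 | 3·2 = 6
L: 1·0+3·0+2·2+2·7+6·0 = 18 | 3·6 = 18
B: 1·6+3·0+2·3+2·0+6·1 = 18 | 3·6 = 18
A: 1·6+3·1+2·0+2·0+6·0 = 9 | 3·3 = 9
G: 1·7+3·1+2·0+2·1+6·0 = 12 | 3·4 = 12
gcd(1,3,2,2,6,3) = 1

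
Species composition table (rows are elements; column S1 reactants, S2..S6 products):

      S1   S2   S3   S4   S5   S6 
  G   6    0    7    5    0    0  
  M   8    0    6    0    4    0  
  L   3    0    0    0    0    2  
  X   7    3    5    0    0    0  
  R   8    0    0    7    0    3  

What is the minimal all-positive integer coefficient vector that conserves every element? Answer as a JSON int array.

G: 4·6 = 24 | 6·0+2·7+2·5+5·0+6·0 = 24
M: 4·8 = 32 | 6·0+2·6+2·0+5·4+6·0 = 32
L: 4·3 = 12 | 6·0+2·0+2·0+5·0+6·2 = 12
X: 4·7 = 28 | 6·3+2·5+2·0+5·0+6·0 = 28
R: 4·8 = 32 | 6·0+2·0+2·7+5·0+6·3 = 32
gcd(4,6,2,2,5,6) = 1

Coefficients: [4, 6, 2, 2, 5, 6]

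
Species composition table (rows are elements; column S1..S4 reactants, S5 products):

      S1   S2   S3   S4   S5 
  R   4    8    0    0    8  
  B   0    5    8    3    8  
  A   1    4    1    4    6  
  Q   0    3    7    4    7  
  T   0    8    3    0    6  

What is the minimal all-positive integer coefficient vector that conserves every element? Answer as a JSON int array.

Coefficients: [4, 3, 2, 3, 5]

R: 4·4+3·8+2·0+3·0 = 40 | 5·8 = 40
B: 4·0+3·5+2·8+3·3 = 40 | 5·8 = 40
A: 4·1+3·4+2·1+3·4 = 30 | 5·6 = 30
Q: 4·0+3·3+2·7+3·4 = 35 | 5·7 = 35
T: 4·0+3·8+2·3+3·0 = 30 | 5·6 = 30
gcd(4,3,2,3,5) = 1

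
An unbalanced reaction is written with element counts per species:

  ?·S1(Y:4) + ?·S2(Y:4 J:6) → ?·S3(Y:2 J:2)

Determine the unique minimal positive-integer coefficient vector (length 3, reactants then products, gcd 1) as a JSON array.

Coefficients: [1, 2, 6]

Y: 1·4+2·4 = 12 | 6·2 = 12
J: 1·0+2·6 = 12 | 6·2 = 12
gcd(1,2,6) = 1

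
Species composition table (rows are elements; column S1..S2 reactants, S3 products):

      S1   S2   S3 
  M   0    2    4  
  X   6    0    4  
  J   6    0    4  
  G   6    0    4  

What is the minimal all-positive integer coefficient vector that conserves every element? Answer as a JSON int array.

Coefficients: [2, 6, 3]

M: 2·0+6·2 = 12 | 3·4 = 12
X: 2·6+6·0 = 12 | 3·4 = 12
J: 2·6+6·0 = 12 | 3·4 = 12
G: 2·6+6·0 = 12 | 3·4 = 12
gcd(2,6,3) = 1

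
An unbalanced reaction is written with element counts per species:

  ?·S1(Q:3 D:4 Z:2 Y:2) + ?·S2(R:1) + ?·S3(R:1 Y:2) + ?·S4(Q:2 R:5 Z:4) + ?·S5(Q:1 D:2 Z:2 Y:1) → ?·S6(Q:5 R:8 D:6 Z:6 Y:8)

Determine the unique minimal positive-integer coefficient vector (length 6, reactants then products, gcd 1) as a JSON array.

Coefficients: [2, 6, 5, 1, 2, 2]

Q: 2·3+6·0+5·0+1·2+2·1 = 10 | 2·5 = 10
R: 2·0+6·1+5·1+1·5+2·0 = 16 | 2·8 = 16
D: 2·4+6·0+5·0+1·0+2·2 = 12 | 2·6 = 12
Z: 2·2+6·0+5·0+1·4+2·2 = 12 | 2·6 = 12
Y: 2·2+6·0+5·2+1·0+2·1 = 16 | 2·8 = 16
gcd(2,6,5,1,2,2) = 1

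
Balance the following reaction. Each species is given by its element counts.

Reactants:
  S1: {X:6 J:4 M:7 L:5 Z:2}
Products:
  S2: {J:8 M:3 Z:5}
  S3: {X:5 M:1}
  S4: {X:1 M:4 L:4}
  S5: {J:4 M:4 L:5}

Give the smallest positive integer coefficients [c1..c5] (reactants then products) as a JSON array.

Coefficients: [5, 2, 5, 5, 1]

X: 5·6 = 30 | 2·0+5·5+5·1+1·0 = 30
J: 5·4 = 20 | 2·8+5·0+5·0+1·4 = 20
M: 5·7 = 35 | 2·3+5·1+5·4+1·4 = 35
L: 5·5 = 25 | 2·0+5·0+5·4+1·5 = 25
Z: 5·2 = 10 | 2·5+5·0+5·0+1·0 = 10
gcd(5,2,5,5,1) = 1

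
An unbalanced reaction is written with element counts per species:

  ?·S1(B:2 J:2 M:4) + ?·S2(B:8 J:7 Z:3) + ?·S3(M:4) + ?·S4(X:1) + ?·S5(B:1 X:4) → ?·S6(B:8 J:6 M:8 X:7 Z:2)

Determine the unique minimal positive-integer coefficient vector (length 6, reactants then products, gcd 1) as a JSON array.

B: 2·2+2·8+4·0+5·0+4·1 = 24 | 3·8 = 24
J: 2·2+2·7+4·0+5·0+4·0 = 18 | 3·6 = 18
M: 2·4+2·0+4·4+5·0+4·0 = 24 | 3·8 = 24
X: 2·0+2·0+4·0+5·1+4·4 = 21 | 3·7 = 21
Z: 2·0+2·3+4·0+5·0+4·0 = 6 | 3·2 = 6
gcd(2,2,4,5,4,3) = 1

Coefficients: [2, 2, 4, 5, 4, 3]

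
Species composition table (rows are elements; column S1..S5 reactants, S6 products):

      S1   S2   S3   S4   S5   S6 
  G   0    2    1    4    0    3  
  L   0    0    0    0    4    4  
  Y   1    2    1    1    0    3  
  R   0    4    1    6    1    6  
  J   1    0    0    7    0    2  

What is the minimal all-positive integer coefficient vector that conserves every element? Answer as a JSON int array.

G: 3·0+4·2+3·1+1·4+5·0 = 15 | 5·3 = 15
L: 3·0+4·0+3·0+1·0+5·4 = 20 | 5·4 = 20
Y: 3·1+4·2+3·1+1·1+5·0 = 15 | 5·3 = 15
R: 3·0+4·4+3·1+1·6+5·1 = 30 | 5·6 = 30
J: 3·1+4·0+3·0+1·7+5·0 = 10 | 5·2 = 10
gcd(3,4,3,1,5,5) = 1

Coefficients: [3, 4, 3, 1, 5, 5]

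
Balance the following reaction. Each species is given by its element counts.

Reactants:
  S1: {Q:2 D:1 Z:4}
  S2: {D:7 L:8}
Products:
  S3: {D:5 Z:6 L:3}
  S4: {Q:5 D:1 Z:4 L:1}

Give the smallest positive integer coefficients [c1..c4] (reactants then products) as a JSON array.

Coefficients: [5, 1, 2, 2]

Q: 5·2+1·0 = 10 | 2·0+2·5 = 10
D: 5·1+1·7 = 12 | 2·5+2·1 = 12
Z: 5·4+1·0 = 20 | 2·6+2·4 = 20
L: 5·0+1·8 = 8 | 2·3+2·1 = 8
gcd(5,1,2,2) = 1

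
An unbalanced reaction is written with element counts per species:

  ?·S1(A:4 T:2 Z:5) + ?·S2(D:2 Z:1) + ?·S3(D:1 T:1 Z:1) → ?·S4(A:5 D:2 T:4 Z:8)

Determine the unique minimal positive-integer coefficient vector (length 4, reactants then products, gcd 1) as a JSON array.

A: 5·4+1·0+6·0 = 20 | 4·5 = 20
D: 5·0+1·2+6·1 = 8 | 4·2 = 8
T: 5·2+1·0+6·1 = 16 | 4·4 = 16
Z: 5·5+1·1+6·1 = 32 | 4·8 = 32
gcd(5,1,6,4) = 1

Coefficients: [5, 1, 6, 4]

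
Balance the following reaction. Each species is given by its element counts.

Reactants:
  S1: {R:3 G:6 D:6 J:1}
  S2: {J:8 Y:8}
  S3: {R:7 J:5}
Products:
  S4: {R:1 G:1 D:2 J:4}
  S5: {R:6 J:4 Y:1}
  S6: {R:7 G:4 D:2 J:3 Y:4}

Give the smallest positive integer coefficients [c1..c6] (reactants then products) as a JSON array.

Coefficients: [3, 2, 6, 6, 4, 3]

R: 3·3+2·0+6·7 = 51 | 6·1+4·6+3·7 = 51
G: 3·6+2·0+6·0 = 18 | 6·1+4·0+3·4 = 18
D: 3·6+2·0+6·0 = 18 | 6·2+4·0+3·2 = 18
J: 3·1+2·8+6·5 = 49 | 6·4+4·4+3·3 = 49
Y: 3·0+2·8+6·0 = 16 | 6·0+4·1+3·4 = 16
gcd(3,2,6,6,4,3) = 1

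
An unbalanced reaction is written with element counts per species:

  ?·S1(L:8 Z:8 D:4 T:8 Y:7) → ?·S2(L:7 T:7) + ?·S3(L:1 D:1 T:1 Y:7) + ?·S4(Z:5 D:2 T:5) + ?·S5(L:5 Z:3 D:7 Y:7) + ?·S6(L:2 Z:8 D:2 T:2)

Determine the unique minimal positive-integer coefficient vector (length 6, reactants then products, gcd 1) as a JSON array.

Coefficients: [6, 4, 5, 1, 1, 5]

L: 6·8 = 48 | 4·7+5·1+1·0+1·5+5·2 = 48
Z: 6·8 = 48 | 4·0+5·0+1·5+1·3+5·8 = 48
D: 6·4 = 24 | 4·0+5·1+1·2+1·7+5·2 = 24
T: 6·8 = 48 | 4·7+5·1+1·5+1·0+5·2 = 48
Y: 6·7 = 42 | 4·0+5·7+1·0+1·7+5·0 = 42
gcd(6,4,5,1,1,5) = 1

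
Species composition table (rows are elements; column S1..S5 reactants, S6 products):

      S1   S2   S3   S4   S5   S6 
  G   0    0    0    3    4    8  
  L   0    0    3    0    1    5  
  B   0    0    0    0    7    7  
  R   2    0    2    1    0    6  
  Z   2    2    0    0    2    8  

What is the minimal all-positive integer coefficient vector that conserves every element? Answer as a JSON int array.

G: 3·0+6·0+4·0+4·3+3·4 = 24 | 3·8 = 24
L: 3·0+6·0+4·3+4·0+3·1 = 15 | 3·5 = 15
B: 3·0+6·0+4·0+4·0+3·7 = 21 | 3·7 = 21
R: 3·2+6·0+4·2+4·1+3·0 = 18 | 3·6 = 18
Z: 3·2+6·2+4·0+4·0+3·2 = 24 | 3·8 = 24
gcd(3,6,4,4,3,3) = 1

Coefficients: [3, 6, 4, 4, 3, 3]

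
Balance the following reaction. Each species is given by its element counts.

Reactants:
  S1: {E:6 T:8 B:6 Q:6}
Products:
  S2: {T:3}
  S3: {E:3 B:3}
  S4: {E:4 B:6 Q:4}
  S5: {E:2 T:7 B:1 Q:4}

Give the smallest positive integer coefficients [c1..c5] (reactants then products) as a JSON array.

Coefficients: [6, 2, 4, 3, 6]

E: 6·6 = 36 | 2·0+4·3+3·4+6·2 = 36
T: 6·8 = 48 | 2·3+4·0+3·0+6·7 = 48
B: 6·6 = 36 | 2·0+4·3+3·6+6·1 = 36
Q: 6·6 = 36 | 2·0+4·0+3·4+6·4 = 36
gcd(6,2,4,3,6) = 1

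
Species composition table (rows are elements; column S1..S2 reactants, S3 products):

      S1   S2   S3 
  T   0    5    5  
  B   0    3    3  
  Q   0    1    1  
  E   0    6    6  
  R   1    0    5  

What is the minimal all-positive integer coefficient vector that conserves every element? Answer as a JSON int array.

Coefficients: [5, 1, 1]

T: 5·0+1·5 = 5 | 1·5 = 5
B: 5·0+1·3 = 3 | 1·3 = 3
Q: 5·0+1·1 = 1 | 1·1 = 1
E: 5·0+1·6 = 6 | 1·6 = 6
R: 5·1+1·0 = 5 | 1·5 = 5
gcd(5,1,1) = 1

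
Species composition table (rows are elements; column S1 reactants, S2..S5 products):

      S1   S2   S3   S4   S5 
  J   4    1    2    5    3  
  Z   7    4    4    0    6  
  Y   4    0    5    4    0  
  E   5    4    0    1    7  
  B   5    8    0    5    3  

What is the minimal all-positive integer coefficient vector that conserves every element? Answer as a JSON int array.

J: 6·4 = 24 | 2·1+4·2+1·5+3·3 = 24
Z: 6·7 = 42 | 2·4+4·4+1·0+3·6 = 42
Y: 6·4 = 24 | 2·0+4·5+1·4+3·0 = 24
E: 6·5 = 30 | 2·4+4·0+1·1+3·7 = 30
B: 6·5 = 30 | 2·8+4·0+1·5+3·3 = 30
gcd(6,2,4,1,3) = 1

Coefficients: [6, 2, 4, 1, 3]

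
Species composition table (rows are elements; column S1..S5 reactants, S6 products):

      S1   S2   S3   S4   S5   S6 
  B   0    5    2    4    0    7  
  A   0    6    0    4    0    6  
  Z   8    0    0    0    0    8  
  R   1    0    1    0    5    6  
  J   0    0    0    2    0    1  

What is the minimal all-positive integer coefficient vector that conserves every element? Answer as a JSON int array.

B: 6·0+4·5+5·2+3·4+5·0 = 42 | 6·7 = 42
A: 6·0+4·6+5·0+3·4+5·0 = 36 | 6·6 = 36
Z: 6·8+4·0+5·0+3·0+5·0 = 48 | 6·8 = 48
R: 6·1+4·0+5·1+3·0+5·5 = 36 | 6·6 = 36
J: 6·0+4·0+5·0+3·2+5·0 = 6 | 6·1 = 6
gcd(6,4,5,3,5,6) = 1

Coefficients: [6, 4, 5, 3, 5, 6]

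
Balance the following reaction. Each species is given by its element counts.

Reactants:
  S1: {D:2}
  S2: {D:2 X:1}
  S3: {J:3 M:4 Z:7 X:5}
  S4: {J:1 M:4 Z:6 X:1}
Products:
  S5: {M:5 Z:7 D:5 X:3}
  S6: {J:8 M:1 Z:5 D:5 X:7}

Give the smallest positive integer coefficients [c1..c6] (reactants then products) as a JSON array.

J: 6·0+4·0+2·3+2·1 = 8 | 3·0+1·8 = 8
M: 6·0+4·0+2·4+2·4 = 16 | 3·5+1·1 = 16
Z: 6·0+4·0+2·7+2·6 = 26 | 3·7+1·5 = 26
D: 6·2+4·2+2·0+2·0 = 20 | 3·5+1·5 = 20
X: 6·0+4·1+2·5+2·1 = 16 | 3·3+1·7 = 16
gcd(6,4,2,2,3,1) = 1

Coefficients: [6, 4, 2, 2, 3, 1]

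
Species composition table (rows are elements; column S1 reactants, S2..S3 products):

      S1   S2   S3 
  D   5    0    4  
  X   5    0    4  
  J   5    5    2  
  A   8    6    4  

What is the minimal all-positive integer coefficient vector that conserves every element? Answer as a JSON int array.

D: 4·5 = 20 | 2·0+5·4 = 20
X: 4·5 = 20 | 2·0+5·4 = 20
J: 4·5 = 20 | 2·5+5·2 = 20
A: 4·8 = 32 | 2·6+5·4 = 32
gcd(4,2,5) = 1

Coefficients: [4, 2, 5]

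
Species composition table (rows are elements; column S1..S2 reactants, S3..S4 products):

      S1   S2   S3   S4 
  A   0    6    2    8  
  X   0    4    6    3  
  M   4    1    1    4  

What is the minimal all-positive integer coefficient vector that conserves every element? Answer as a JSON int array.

Coefficients: [3, 6, 2, 4]

A: 3·0+6·6 = 36 | 2·2+4·8 = 36
X: 3·0+6·4 = 24 | 2·6+4·3 = 24
M: 3·4+6·1 = 18 | 2·1+4·4 = 18
gcd(3,6,2,4) = 1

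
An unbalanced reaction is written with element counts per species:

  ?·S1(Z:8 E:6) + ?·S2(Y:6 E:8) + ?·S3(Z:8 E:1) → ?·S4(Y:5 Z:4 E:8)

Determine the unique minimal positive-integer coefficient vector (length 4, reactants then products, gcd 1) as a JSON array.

Coefficients: [1, 5, 2, 6]

Y: 1·0+5·6+2·0 = 30 | 6·5 = 30
Z: 1·8+5·0+2·8 = 24 | 6·4 = 24
E: 1·6+5·8+2·1 = 48 | 6·8 = 48
gcd(1,5,2,6) = 1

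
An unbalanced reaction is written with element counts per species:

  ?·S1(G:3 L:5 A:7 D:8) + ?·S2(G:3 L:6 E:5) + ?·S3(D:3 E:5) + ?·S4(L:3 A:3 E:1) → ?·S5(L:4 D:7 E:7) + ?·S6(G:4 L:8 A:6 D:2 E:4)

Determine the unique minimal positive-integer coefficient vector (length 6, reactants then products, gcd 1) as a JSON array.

Coefficients: [3, 5, 3, 5, 3, 6]

G: 3·3+5·3+3·0+5·0 = 24 | 3·0+6·4 = 24
L: 3·5+5·6+3·0+5·3 = 60 | 3·4+6·8 = 60
A: 3·7+5·0+3·0+5·3 = 36 | 3·0+6·6 = 36
D: 3·8+5·0+3·3+5·0 = 33 | 3·7+6·2 = 33
E: 3·0+5·5+3·5+5·1 = 45 | 3·7+6·4 = 45
gcd(3,5,3,5,3,6) = 1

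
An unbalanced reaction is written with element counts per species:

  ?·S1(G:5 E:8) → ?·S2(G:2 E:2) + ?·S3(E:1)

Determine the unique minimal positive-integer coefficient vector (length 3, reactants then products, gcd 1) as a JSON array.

Coefficients: [2, 5, 6]

G: 2·5 = 10 | 5·2+6·0 = 10
E: 2·8 = 16 | 5·2+6·1 = 16
gcd(2,5,6) = 1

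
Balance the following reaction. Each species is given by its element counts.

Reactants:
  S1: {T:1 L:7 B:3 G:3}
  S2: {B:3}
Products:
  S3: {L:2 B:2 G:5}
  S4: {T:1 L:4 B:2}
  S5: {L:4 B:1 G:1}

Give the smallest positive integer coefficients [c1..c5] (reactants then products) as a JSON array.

T: 6·1+1·0 = 6 | 3·0+6·1+3·0 = 6
L: 6·7+1·0 = 42 | 3·2+6·4+3·4 = 42
B: 6·3+1·3 = 21 | 3·2+6·2+3·1 = 21
G: 6·3+1·0 = 18 | 3·5+6·0+3·1 = 18
gcd(6,1,3,6,3) = 1

Coefficients: [6, 1, 3, 6, 3]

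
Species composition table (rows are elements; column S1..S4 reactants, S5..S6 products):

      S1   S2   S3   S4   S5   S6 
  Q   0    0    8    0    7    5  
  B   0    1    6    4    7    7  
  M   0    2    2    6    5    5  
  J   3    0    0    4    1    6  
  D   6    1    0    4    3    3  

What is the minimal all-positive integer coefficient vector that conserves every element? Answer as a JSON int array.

Q: 1·0+4·0+5·8+2·0 = 40 | 5·7+1·5 = 40
B: 1·0+4·1+5·6+2·4 = 42 | 5·7+1·7 = 42
M: 1·0+4·2+5·2+2·6 = 30 | 5·5+1·5 = 30
J: 1·3+4·0+5·0+2·4 = 11 | 5·1+1·6 = 11
D: 1·6+4·1+5·0+2·4 = 18 | 5·3+1·3 = 18
gcd(1,4,5,2,5,1) = 1

Coefficients: [1, 4, 5, 2, 5, 1]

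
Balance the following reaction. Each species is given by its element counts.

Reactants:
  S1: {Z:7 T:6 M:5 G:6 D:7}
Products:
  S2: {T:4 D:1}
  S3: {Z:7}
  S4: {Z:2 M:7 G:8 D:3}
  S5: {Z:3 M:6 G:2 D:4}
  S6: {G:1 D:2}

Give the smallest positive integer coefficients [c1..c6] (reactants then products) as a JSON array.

Z: 4·7 = 28 | 6·0+3·7+2·2+1·3+6·0 = 28
T: 4·6 = 24 | 6·4+3·0+2·0+1·0+6·0 = 24
M: 4·5 = 20 | 6·0+3·0+2·7+1·6+6·0 = 20
G: 4·6 = 24 | 6·0+3·0+2·8+1·2+6·1 = 24
D: 4·7 = 28 | 6·1+3·0+2·3+1·4+6·2 = 28
gcd(4,6,3,2,1,6) = 1

Coefficients: [4, 6, 3, 2, 1, 6]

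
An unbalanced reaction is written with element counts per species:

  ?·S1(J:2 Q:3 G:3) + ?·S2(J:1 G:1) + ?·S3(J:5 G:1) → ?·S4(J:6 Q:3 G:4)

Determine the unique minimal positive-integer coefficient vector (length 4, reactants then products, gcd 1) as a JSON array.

Coefficients: [4, 1, 3, 4]

J: 4·2+1·1+3·5 = 24 | 4·6 = 24
Q: 4·3+1·0+3·0 = 12 | 4·3 = 12
G: 4·3+1·1+3·1 = 16 | 4·4 = 16
gcd(4,1,3,4) = 1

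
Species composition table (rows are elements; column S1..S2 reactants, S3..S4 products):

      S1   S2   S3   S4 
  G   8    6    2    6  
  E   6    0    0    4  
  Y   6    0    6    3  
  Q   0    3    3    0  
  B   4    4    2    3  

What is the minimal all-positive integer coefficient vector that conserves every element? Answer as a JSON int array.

Coefficients: [4, 1, 1, 6]

G: 4·8+1·6 = 38 | 1·2+6·6 = 38
E: 4·6+1·0 = 24 | 1·0+6·4 = 24
Y: 4·6+1·0 = 24 | 1·6+6·3 = 24
Q: 4·0+1·3 = 3 | 1·3+6·0 = 3
B: 4·4+1·4 = 20 | 1·2+6·3 = 20
gcd(4,1,1,6) = 1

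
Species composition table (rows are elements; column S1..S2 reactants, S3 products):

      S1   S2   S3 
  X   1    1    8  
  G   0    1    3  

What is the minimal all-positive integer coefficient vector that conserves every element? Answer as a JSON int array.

Coefficients: [5, 3, 1]

X: 5·1+3·1 = 8 | 1·8 = 8
G: 5·0+3·1 = 3 | 1·3 = 3
gcd(5,3,1) = 1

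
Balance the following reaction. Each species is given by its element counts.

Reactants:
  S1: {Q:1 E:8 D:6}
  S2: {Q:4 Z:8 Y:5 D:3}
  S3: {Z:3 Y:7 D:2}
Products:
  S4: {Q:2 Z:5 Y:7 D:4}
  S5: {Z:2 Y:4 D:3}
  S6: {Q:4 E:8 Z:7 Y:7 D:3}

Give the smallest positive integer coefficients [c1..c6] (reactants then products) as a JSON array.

Coefficients: [2, 2, 5, 1, 6, 2]

Q: 2·1+2·4+5·0 = 10 | 1·2+6·0+2·4 = 10
E: 2·8+2·0+5·0 = 16 | 1·0+6·0+2·8 = 16
Z: 2·0+2·8+5·3 = 31 | 1·5+6·2+2·7 = 31
Y: 2·0+2·5+5·7 = 45 | 1·7+6·4+2·7 = 45
D: 2·6+2·3+5·2 = 28 | 1·4+6·3+2·3 = 28
gcd(2,2,5,1,6,2) = 1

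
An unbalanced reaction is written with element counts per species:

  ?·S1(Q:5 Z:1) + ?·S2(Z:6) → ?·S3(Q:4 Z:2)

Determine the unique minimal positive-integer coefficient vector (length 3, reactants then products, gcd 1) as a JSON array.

Q: 4·5+1·0 = 20 | 5·4 = 20
Z: 4·1+1·6 = 10 | 5·2 = 10
gcd(4,1,5) = 1

Coefficients: [4, 1, 5]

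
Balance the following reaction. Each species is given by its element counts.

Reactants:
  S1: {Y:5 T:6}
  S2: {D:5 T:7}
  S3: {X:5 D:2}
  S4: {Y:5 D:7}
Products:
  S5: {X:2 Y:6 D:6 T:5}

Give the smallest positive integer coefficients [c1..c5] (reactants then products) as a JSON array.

Coefficients: [3, 1, 2, 3, 5]

X: 3·0+1·0+2·5+3·0 = 10 | 5·2 = 10
Y: 3·5+1·0+2·0+3·5 = 30 | 5·6 = 30
D: 3·0+1·5+2·2+3·7 = 30 | 5·6 = 30
T: 3·6+1·7+2·0+3·0 = 25 | 5·5 = 25
gcd(3,1,2,3,5) = 1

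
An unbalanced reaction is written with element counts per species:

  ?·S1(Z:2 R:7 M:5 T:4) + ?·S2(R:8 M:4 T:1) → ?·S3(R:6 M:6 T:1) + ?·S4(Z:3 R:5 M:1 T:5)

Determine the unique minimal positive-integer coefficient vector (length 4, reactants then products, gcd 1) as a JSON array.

Z: 6·2+1·0 = 12 | 5·0+4·3 = 12
R: 6·7+1·8 = 50 | 5·6+4·5 = 50
M: 6·5+1·4 = 34 | 5·6+4·1 = 34
T: 6·4+1·1 = 25 | 5·1+4·5 = 25
gcd(6,1,5,4) = 1

Coefficients: [6, 1, 5, 4]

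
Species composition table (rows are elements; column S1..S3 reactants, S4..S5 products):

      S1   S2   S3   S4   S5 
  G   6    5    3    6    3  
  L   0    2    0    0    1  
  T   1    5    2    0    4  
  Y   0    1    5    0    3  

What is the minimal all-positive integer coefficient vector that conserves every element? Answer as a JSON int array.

Coefficients: [3, 3, 3, 4, 6]

G: 3·6+3·5+3·3 = 42 | 4·6+6·3 = 42
L: 3·0+3·2+3·0 = 6 | 4·0+6·1 = 6
T: 3·1+3·5+3·2 = 24 | 4·0+6·4 = 24
Y: 3·0+3·1+3·5 = 18 | 4·0+6·3 = 18
gcd(3,3,3,4,6) = 1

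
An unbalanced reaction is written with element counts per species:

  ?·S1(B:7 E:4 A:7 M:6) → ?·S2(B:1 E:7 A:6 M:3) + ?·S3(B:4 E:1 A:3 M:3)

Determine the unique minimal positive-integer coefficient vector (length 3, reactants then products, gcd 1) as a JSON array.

B: 3·7 = 21 | 1·1+5·4 = 21
E: 3·4 = 12 | 1·7+5·1 = 12
A: 3·7 = 21 | 1·6+5·3 = 21
M: 3·6 = 18 | 1·3+5·3 = 18
gcd(3,1,5) = 1

Coefficients: [3, 1, 5]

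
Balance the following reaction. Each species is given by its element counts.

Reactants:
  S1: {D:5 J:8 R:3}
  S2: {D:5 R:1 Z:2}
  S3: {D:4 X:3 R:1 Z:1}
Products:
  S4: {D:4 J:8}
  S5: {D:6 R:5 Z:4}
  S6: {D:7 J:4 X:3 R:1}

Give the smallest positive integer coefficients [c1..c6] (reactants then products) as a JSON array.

D: 5·5+5·5+6·4 = 74 | 2·4+4·6+6·7 = 74
J: 5·8+5·0+6·0 = 40 | 2·8+4·0+6·4 = 40
X: 5·0+5·0+6·3 = 18 | 2·0+4·0+6·3 = 18
R: 5·3+5·1+6·1 = 26 | 2·0+4·5+6·1 = 26
Z: 5·0+5·2+6·1 = 16 | 2·0+4·4+6·0 = 16
gcd(5,5,6,2,4,6) = 1

Coefficients: [5, 5, 6, 2, 4, 6]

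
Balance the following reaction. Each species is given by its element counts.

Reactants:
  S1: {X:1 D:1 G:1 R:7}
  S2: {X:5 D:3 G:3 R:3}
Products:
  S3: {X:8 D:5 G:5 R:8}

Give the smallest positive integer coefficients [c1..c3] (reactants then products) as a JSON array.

Coefficients: [1, 3, 2]

X: 1·1+3·5 = 16 | 2·8 = 16
D: 1·1+3·3 = 10 | 2·5 = 10
G: 1·1+3·3 = 10 | 2·5 = 10
R: 1·7+3·3 = 16 | 2·8 = 16
gcd(1,3,2) = 1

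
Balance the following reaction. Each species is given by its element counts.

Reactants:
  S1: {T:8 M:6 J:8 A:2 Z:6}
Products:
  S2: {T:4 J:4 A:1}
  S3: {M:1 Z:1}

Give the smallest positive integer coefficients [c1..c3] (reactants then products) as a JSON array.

T: 1·8 = 8 | 2·4+6·0 = 8
M: 1·6 = 6 | 2·0+6·1 = 6
J: 1·8 = 8 | 2·4+6·0 = 8
A: 1·2 = 2 | 2·1+6·0 = 2
Z: 1·6 = 6 | 2·0+6·1 = 6
gcd(1,2,6) = 1

Coefficients: [1, 2, 6]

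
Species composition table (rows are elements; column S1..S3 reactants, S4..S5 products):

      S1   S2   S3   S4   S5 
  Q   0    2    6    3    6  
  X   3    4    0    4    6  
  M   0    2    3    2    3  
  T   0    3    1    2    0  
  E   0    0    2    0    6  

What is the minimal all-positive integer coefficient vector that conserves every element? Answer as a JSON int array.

Q: 6·0+3·2+3·6 = 24 | 6·3+1·6 = 24
X: 6·3+3·4+3·0 = 30 | 6·4+1·6 = 30
M: 6·0+3·2+3·3 = 15 | 6·2+1·3 = 15
T: 6·0+3·3+3·1 = 12 | 6·2+1·0 = 12
E: 6·0+3·0+3·2 = 6 | 6·0+1·6 = 6
gcd(6,3,3,6,1) = 1

Coefficients: [6, 3, 3, 6, 1]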